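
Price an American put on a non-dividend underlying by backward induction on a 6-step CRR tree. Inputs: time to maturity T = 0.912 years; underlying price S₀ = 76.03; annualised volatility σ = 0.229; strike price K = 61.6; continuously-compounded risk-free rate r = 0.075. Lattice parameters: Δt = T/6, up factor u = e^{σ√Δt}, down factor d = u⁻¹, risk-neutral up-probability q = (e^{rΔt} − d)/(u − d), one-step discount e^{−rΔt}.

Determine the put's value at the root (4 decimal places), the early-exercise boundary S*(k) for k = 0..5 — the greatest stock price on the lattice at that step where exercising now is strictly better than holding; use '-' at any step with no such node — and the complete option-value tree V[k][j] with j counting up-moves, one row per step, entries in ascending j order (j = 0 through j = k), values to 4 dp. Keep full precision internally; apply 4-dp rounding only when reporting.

price = 0.6972
boundary = - - - - 53.1972 48.6536
tree:
0.6972
1.3496 0.1603
2.5610 0.3538 0.0000
4.7300 0.7811 0.0000 0.0000
8.4028 1.7242 0.0000 0.0000 0.0000
12.9464 3.8064 0.0000 0.0000 0.0000 0.0000
17.1020 8.4028 0.0000 0.0000 0.0000 0.0000 0.0000

Δt=0.15200, u=1.09339, d=0.91459, q=0.54182, disc=e^(-rΔt)=0.98866
k=6 terminal: V=max(K-S,0) → 17.1020 8.4028 0.0000 0.0000 0.0000 0.0000 0.0000
k=5: j=0 S=48.6536 intr=12.9464 cont=12.2482 V=12.9464[EX]; j=1 S=58.1651 intr=3.4349 cont=3.8064 V=3.8064[hold]; j=2 S=69.5362 intr=0.0000 cont=0.0000 V=0.0000[hold]; j=3 S=83.1302 intr=0.0000 cont=0.0000 V=0.0000[hold]; j=4 S=99.3819 intr=0.0000 cont=0.0000 V=0.0000[hold]; j=5 S=118.8107 intr=0.0000 cont=0.0000 V=0.0000[hold]  S*(5)=48.6536
k=4: j=0 S=53.1972 intr=8.4028 cont=7.9036 V=8.4028[EX]; j=1 S=63.5970 intr=0.0000 cont=1.7242 V=1.7242[hold]; j=2 S=76.0300 intr=0.0000 cont=0.0000 V=0.0000[hold]; j=3 S=90.8936 intr=0.0000 cont=0.0000 V=0.0000[hold]; j=4 S=108.6629 intr=0.0000 cont=0.0000 V=0.0000[hold]  S*(4)=53.1972
k=3: j=0 S=58.1651 intr=3.4349 cont=4.7300 V=4.7300[hold]; j=1 S=69.5362 intr=0.0000 cont=0.7811 V=0.7811[hold]; j=2 S=83.1302 intr=0.0000 cont=0.0000 V=0.0000[hold]; j=3 S=99.3819 intr=0.0000 cont=0.0000 V=0.0000[hold]  S*(3)=-
k=2: j=0 S=63.5970 intr=0.0000 cont=2.5610 V=2.5610[hold]; j=1 S=76.0300 intr=0.0000 cont=0.3538 V=0.3538[hold]; j=2 S=90.8936 intr=0.0000 cont=0.0000 V=0.0000[hold]  S*(2)=-
k=1: j=0 S=69.5362 intr=0.0000 cont=1.3496 V=1.3496[hold]; j=1 S=83.1302 intr=0.0000 cont=0.1603 V=0.1603[hold]  S*(1)=-
k=0: j=0 S=76.0300 intr=0.0000 cont=0.6972 V=0.6972[hold]  S*(0)=-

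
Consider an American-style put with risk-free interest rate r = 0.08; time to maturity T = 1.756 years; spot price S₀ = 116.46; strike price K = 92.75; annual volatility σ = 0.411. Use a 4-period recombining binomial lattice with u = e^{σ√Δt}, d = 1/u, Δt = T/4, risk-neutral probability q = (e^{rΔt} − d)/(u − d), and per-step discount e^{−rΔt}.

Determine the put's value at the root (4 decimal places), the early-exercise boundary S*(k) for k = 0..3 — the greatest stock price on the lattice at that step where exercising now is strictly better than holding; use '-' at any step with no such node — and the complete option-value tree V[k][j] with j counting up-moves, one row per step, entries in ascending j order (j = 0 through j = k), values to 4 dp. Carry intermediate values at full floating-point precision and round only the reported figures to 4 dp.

price = 8.8776
boundary = - - - 51.4494
tree:
8.8776
15.4356 2.8832
25.9225 5.9387 0.0000
41.3006 12.2326 0.0000 0.0000
53.5655 25.1968 0.0000 0.0000 0.0000

Δt=0.43900  u=1.31300  d=0.76161  q=0.49716  discount=0.96549
step 4 (expiry): payoffs max(K−S,0) = 53.5655 25.1968 0.0000 0.0000 0.0000
step 3: (k=3,j=0): S=51.4494, (K−S)⁺=41.3006, hold=38.0998 ⇒ V=41.3006 exercise | (k=3,j=1): S=88.6975, (K−S)⁺=4.0525, hold=12.2326 ⇒ V=12.2326 continue | (k=3,j=2): S=152.9123, (K−S)⁺=0.0000, hold=0.0000 ⇒ V=0.0000 continue | (k=3,j=3): S=263.6171, (K−S)⁺=0.0000, hold=0.0000 ⇒ V=0.0000 continue  boundary S*=51.4494
step 2: (k=2,j=0): S=67.5532, (K−S)⁺=25.1968, hold=25.9225 ⇒ V=25.9225 continue | (k=2,j=1): S=116.4600, (K−S)⁺=0.0000, hold=5.9387 ⇒ V=5.9387 continue | (k=2,j=2): S=200.7742, (K−S)⁺=0.0000, hold=0.0000 ⇒ V=0.0000 continue  boundary S*=-
step 1: (k=1,j=0): S=88.6975, (K−S)⁺=4.0525, hold=15.4356 ⇒ V=15.4356 continue | (k=1,j=1): S=152.9123, (K−S)⁺=0.0000, hold=2.8832 ⇒ V=2.8832 continue  boundary S*=-
step 0: (k=0,j=0): S=116.4600, (K−S)⁺=0.0000, hold=8.8776 ⇒ V=8.8776 continue  boundary S*=-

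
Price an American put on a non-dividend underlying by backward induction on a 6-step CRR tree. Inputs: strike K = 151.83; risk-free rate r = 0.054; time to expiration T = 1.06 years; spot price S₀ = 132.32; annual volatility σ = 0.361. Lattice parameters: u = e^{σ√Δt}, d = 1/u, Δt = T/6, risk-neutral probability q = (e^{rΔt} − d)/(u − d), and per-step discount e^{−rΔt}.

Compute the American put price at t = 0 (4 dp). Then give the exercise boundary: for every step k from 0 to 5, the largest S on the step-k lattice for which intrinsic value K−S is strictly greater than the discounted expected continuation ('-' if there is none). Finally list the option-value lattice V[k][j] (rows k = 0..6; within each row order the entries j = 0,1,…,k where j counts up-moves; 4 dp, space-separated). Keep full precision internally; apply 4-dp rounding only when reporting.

price = 28.6455
boundary = - - 97.6856 83.9331 97.6856 113.6915
tree:
28.6455
40.1266 17.4232
54.1444 26.5248 8.4241
67.8969 38.8503 14.3950 2.4620
79.7133 54.1444 23.9143 4.9085 0.0000
89.8662 67.8969 38.1385 9.7860 0.0000 0.0000
98.5897 79.7133 54.1444 19.5100 0.0000 0.0000 0.0000

Δt=0.17667, u=1.16385, d=0.85922, q=0.49360, disc=e^(-rΔt)=0.99051
k=6 terminal: V=max(K-S,0) → 98.5897 79.7133 54.1444 19.5100 0.0000 0.0000 0.0000
k=5: j=0 S=61.9638 intr=89.8662 cont=88.4246 V=89.8662[EX]; j=1 S=83.9331 intr=67.8969 cont=66.4554 V=67.8969[EX]; j=2 S=113.6915 intr=38.1385 cont=36.6969 V=38.1385[EX]; j=3 S=154.0008 intr=0.0000 cont=9.7860 V=9.7860[hold]; j=4 S=208.6017 intr=0.0000 cont=0.0000 V=0.0000[hold]; j=5 S=282.5614 intr=0.0000 cont=0.0000 V=0.0000[hold]  S*(5)=113.6915
k=4: j=0 S=72.1167 intr=79.7133 cont=78.2718 V=79.7133[EX]; j=1 S=97.6856 intr=54.1444 cont=52.7028 V=54.1444[EX]; j=2 S=132.3200 intr=19.5100 cont=23.9143 V=23.9143[hold]; j=3 S=179.2340 intr=0.0000 cont=4.9085 V=4.9085[hold]; j=4 S=242.7814 intr=0.0000 cont=0.0000 V=0.0000[hold]  S*(4)=97.6856
k=3: j=0 S=83.9331 intr=67.8969 cont=66.4554 V=67.8969[EX]; j=1 S=113.6915 intr=38.1385 cont=38.8503 V=38.8503[hold]; j=2 S=154.0008 intr=0.0000 cont=14.3950 V=14.3950[hold]; j=3 S=208.6017 intr=0.0000 cont=2.4620 V=2.4620[hold]  S*(3)=83.9331
k=2: j=0 S=97.6856 intr=54.1444 cont=53.0508 V=54.1444[EX]; j=1 S=132.3200 intr=19.5100 cont=26.5248 V=26.5248[hold]; j=2 S=179.2340 intr=0.0000 cont=8.4241 V=8.4241[hold]  S*(2)=97.6856
k=1: j=0 S=113.6915 intr=38.1385 cont=40.1266 V=40.1266[hold]; j=1 S=154.0008 intr=0.0000 cont=17.4232 V=17.4232[hold]  S*(1)=-
k=0: j=0 S=132.3200 intr=19.5100 cont=28.6455 V=28.6455[hold]  S*(0)=-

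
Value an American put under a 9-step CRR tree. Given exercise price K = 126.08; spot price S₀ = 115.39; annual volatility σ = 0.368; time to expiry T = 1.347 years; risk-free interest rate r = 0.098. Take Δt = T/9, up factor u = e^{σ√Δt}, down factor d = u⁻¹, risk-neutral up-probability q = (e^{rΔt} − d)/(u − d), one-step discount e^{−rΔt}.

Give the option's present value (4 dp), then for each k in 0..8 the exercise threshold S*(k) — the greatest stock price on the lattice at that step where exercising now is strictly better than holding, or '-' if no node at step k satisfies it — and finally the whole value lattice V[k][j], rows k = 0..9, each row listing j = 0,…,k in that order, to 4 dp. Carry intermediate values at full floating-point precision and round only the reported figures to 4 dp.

price = 19.5624
boundary = - - 86.7980 75.2801 86.7980 75.2801 86.7980 100.0780 86.7980
tree:
19.5624
28.1375 12.0850
39.2820 18.4973 6.4207
50.7999 27.4418 10.6432 2.6468
60.7894 39.2820 17.1296 4.8682 0.6405
69.4533 50.7999 26.5638 8.7773 1.3435 0.0000
76.9675 60.7894 39.2820 15.4035 2.8180 0.0000 0.0000
83.4846 69.4533 50.7999 26.0020 5.9105 0.0000 0.0000 0.0000
89.1369 76.9675 60.7894 39.2820 12.3970 0.0000 0.0000 0.0000 0.0000
94.0391 83.4846 69.4533 50.7999 26.0020 0.0000 0.0000 0.0000 0.0000 0.0000

Δt=0.14967  u=1.15300  d=0.86730  q=0.51619  discount=0.98544
step 9 (expiry): payoffs max(K−S,0) = 94.0391 83.4846 69.4533 50.7999 26.0020 0.0000 0.0000 0.0000 0.0000 0.0000
step 8: (k=8,j=0): S=36.9431, (K−S)⁺=89.1369, hold=87.3011 ⇒ V=89.1369 exercise | (k=8,j=1): S=49.1125, (K−S)⁺=76.9675, hold=75.1317 ⇒ V=76.9675 exercise | (k=8,j=2): S=65.2906, (K−S)⁺=60.7894, hold=58.9536 ⇒ V=60.7894 exercise | (k=8,j=3): S=86.7980, (K−S)⁺=39.2820, hold=37.4463 ⇒ V=39.2820 exercise | (k=8,j=4): S=115.3900, (K−S)⁺=10.6900, hold=12.3970 ⇒ V=12.3970 continue | (k=8,j=5): S=153.4005, (K−S)⁺=0.0000, hold=0.0000 ⇒ V=0.0000 continue | (k=8,j=6): S=203.9321, (K−S)⁺=0.0000, hold=0.0000 ⇒ V=0.0000 continue | (k=8,j=7): S=271.1092, (K−S)⁺=0.0000, hold=0.0000 ⇒ V=0.0000 continue | (k=8,j=8): S=360.4151, (K−S)⁺=0.0000, hold=0.0000 ⇒ V=0.0000 continue  boundary S*=86.7980
step 7: (k=7,j=0): S=42.5954, (K−S)⁺=83.4846, hold=81.6488 ⇒ V=83.4846 exercise | (k=7,j=1): S=56.6267, (K−S)⁺=69.4533, hold=67.6175 ⇒ V=69.4533 exercise | (k=7,j=2): S=75.2801, (K−S)⁺=50.7999, hold=48.9641 ⇒ V=50.7999 exercise | (k=7,j=3): S=100.0780, (K−S)⁺=26.0020, hold=25.0345 ⇒ V=26.0020 exercise | (k=7,j=4): S=133.0447, (K−S)⁺=0.0000, hold=5.9105 ⇒ V=5.9105 continue | (k=7,j=5): S=176.8708, (K−S)⁺=0.0000, hold=0.0000 ⇒ V=0.0000 continue | (k=7,j=6): S=235.1337, (K−S)⁺=0.0000, hold=0.0000 ⇒ V=0.0000 continue | (k=7,j=7): S=312.5889, (K−S)⁺=0.0000, hold=0.0000 ⇒ V=0.0000 continue  boundary S*=100.0780
step 6: (k=6,j=0): S=49.1125, (K−S)⁺=76.9675, hold=75.1317 ⇒ V=76.9675 exercise | (k=6,j=1): S=65.2906, (K−S)⁺=60.7894, hold=58.9536 ⇒ V=60.7894 exercise | (k=6,j=2): S=86.7980, (K−S)⁺=39.2820, hold=37.4463 ⇒ V=39.2820 exercise | (k=6,j=3): S=115.3900, (K−S)⁺=10.6900, hold=15.4035 ⇒ V=15.4035 continue | (k=6,j=4): S=153.4005, (K−S)⁺=0.0000, hold=2.8180 ⇒ V=2.8180 continue | (k=6,j=5): S=203.9321, (K−S)⁺=0.0000, hold=0.0000 ⇒ V=0.0000 continue | (k=6,j=6): S=271.1092, (K−S)⁺=0.0000, hold=0.0000 ⇒ V=0.0000 continue  boundary S*=86.7980
step 5: (k=5,j=0): S=56.6267, (K−S)⁺=69.4533, hold=67.6175 ⇒ V=69.4533 exercise | (k=5,j=1): S=75.2801, (K−S)⁺=50.7999, hold=48.9641 ⇒ V=50.7999 exercise | (k=5,j=2): S=100.0780, (K−S)⁺=26.0020, hold=26.5638 ⇒ V=26.5638 continue | (k=5,j=3): S=133.0447, (K−S)⁺=0.0000, hold=8.7773 ⇒ V=8.7773 continue | (k=5,j=4): S=176.8708, (K−S)⁺=0.0000, hold=1.3435 ⇒ V=1.3435 continue | (k=5,j=5): S=235.1337, (K−S)⁺=0.0000, hold=0.0000 ⇒ V=0.0000 continue  boundary S*=75.2801
step 4: (k=4,j=0): S=65.2906, (K−S)⁺=60.7894, hold=58.9536 ⇒ V=60.7894 exercise | (k=4,j=1): S=86.7980, (K−S)⁺=39.2820, hold=37.7321 ⇒ V=39.2820 exercise | (k=4,j=2): S=115.3900, (K−S)⁺=10.6900, hold=17.1296 ⇒ V=17.1296 continue | (k=4,j=3): S=153.4005, (K−S)⁺=0.0000, hold=4.8682 ⇒ V=4.8682 continue | (k=4,j=4): S=203.9321, (K−S)⁺=0.0000, hold=0.6405 ⇒ V=0.6405 continue  boundary S*=86.7980
step 3: (k=3,j=0): S=75.2801, (K−S)⁺=50.7999, hold=48.9641 ⇒ V=50.7999 exercise | (k=3,j=1): S=100.0780, (K−S)⁺=26.0020, hold=27.4418 ⇒ V=27.4418 continue | (k=3,j=2): S=133.0447, (K−S)⁺=0.0000, hold=10.6432 ⇒ V=10.6432 continue | (k=3,j=3): S=176.8708, (K−S)⁺=0.0000, hold=2.6468 ⇒ V=2.6468 continue  boundary S*=75.2801
step 2: (k=2,j=0): S=86.7980, (K−S)⁺=39.2820, hold=38.1787 ⇒ V=39.2820 exercise | (k=2,j=1): S=115.3900, (K−S)⁺=10.6900, hold=18.4973 ⇒ V=18.4973 continue | (k=2,j=2): S=153.4005, (K−S)⁺=0.0000, hold=6.4207 ⇒ V=6.4207 continue  boundary S*=86.7980
step 1: (k=1,j=0): S=100.0780, (K−S)⁺=26.0020, hold=28.1375 ⇒ V=28.1375 continue | (k=1,j=1): S=133.0447, (K−S)⁺=0.0000, hold=12.0850 ⇒ V=12.0850 continue  boundary S*=-
step 0: (k=0,j=0): S=115.3900, (K−S)⁺=10.6900, hold=19.5624 ⇒ V=19.5624 continue  boundary S*=-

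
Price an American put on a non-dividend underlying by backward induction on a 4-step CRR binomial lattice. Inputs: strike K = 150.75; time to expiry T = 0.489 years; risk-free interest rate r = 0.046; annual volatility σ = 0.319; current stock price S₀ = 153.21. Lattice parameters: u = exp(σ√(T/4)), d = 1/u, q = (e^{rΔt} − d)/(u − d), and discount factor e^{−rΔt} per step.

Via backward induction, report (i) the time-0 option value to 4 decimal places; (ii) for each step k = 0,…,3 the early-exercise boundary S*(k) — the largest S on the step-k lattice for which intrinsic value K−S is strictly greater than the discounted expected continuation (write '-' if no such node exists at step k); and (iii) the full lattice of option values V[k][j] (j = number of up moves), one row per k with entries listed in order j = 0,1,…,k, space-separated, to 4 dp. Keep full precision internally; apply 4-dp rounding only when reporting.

price = 10.5174
boundary = - - 122.5768 109.6399
tree:
10.5174
17.5621 3.5176
28.1732 7.0379 0.0000
41.1101 14.0812 0.0000 0.0000
52.6816 28.1732 0.0000 0.0000 0.0000

params: Δt=0.12225 u=1.11799 d=0.89446 q=0.49737 e^(-rΔt)=0.99439
t_4 payoffs: 52.6816 28.1732 0.0000 0.0000 0.0000
t_3: node(3,0) S=109.6399 payoff=41.1101 vs cont=40.2647 → 41.1101 [stop]  node(3,1) S=137.0401 payoff=13.7099 vs cont=14.0812 → 14.0812 [wait]  node(3,2) S=171.2879 payoff=0.0000 vs cont=0.0000 → 0.0000 [wait]  node(3,3) S=214.0945 payoff=0.0000 vs cont=0.0000 → 0.0000 [wait]  ⇒ S*(3)=109.6399
t_2: node(2,0) S=122.5768 payoff=28.1732 vs cont=27.5115 → 28.1732 [stop]  node(2,1) S=153.2100 payoff=0.0000 vs cont=7.0379 → 7.0379 [wait]  node(2,2) S=191.4988 payoff=0.0000 vs cont=0.0000 → 0.0000 [wait]  ⇒ S*(2)=122.5768
t_1: node(1,0) S=137.0401 payoff=13.7099 vs cont=17.5621 → 17.5621 [wait]  node(1,1) S=171.2879 payoff=0.0000 vs cont=3.5176 → 3.5176 [wait]  ⇒ S*(1)=-
t_0: node(0,0) S=153.2100 payoff=0.0000 vs cont=10.5174 → 10.5174 [wait]  ⇒ S*(0)=-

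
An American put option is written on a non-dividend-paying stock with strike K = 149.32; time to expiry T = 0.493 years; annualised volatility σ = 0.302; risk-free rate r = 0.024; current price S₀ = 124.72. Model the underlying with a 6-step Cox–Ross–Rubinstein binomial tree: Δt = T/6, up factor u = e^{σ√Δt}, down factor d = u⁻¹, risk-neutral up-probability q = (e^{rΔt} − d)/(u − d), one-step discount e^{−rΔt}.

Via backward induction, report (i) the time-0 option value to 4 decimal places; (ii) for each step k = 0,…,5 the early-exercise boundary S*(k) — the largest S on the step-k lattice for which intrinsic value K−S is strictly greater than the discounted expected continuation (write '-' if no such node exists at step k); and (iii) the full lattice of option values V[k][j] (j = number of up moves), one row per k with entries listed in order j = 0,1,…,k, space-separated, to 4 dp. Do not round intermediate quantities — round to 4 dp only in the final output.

price = 26.6413
boundary = - - 104.8925 114.3774 124.7200 135.9978
tree:
26.6413
35.1367 17.8980
44.4275 25.5990 9.9471
53.1258 34.9426 15.9679 3.7145
61.1029 44.4275 24.6000 7.0392 0.2657
68.4184 53.1258 34.9426 13.3222 0.5218 0.0000
75.1273 61.1029 44.4275 24.6000 1.0246 0.0000 0.0000

Δt=0.08217, u=1.09042, d=0.91707, q=0.48976, disc=e^(-rΔt)=0.99803
k=6 terminal: V=max(K-S,0) → 75.1273 61.1029 44.4275 24.6000 1.0246 0.0000 0.0000
k=5: j=0 S=80.9016 intr=68.4184 cont=68.1242 V=68.4184[EX]; j=1 S=96.1942 intr=53.1258 cont=52.8317 V=53.1258[EX]; j=2 S=114.3774 intr=34.9426 cont=34.6484 V=34.9426[EX]; j=3 S=135.9978 intr=13.3222 cont=13.0280 V=13.3222[EX]; j=4 S=161.7050 intr=0.0000 cont=0.5218 V=0.5218[hold]; j=5 S=192.2715 intr=0.0000 cont=0.0000 V=0.0000[hold]  S*(5)=135.9978
k=4: j=0 S=88.2171 intr=61.1029 cont=60.8087 V=61.1029[EX]; j=1 S=104.8925 intr=44.4275 cont=44.1333 V=44.4275[EX]; j=2 S=124.7200 intr=24.6000 cont=24.3058 V=24.6000[EX]; j=3 S=148.2954 intr=1.0246 cont=7.0392 V=7.0392[hold]; j=4 S=176.3272 intr=0.0000 cont=0.2657 V=0.2657[hold]  S*(4)=124.7200
k=3: j=0 S=96.1942 intr=53.1258 cont=52.8317 V=53.1258[EX]; j=1 S=114.3774 intr=34.9426 cont=34.6484 V=34.9426[EX]; j=2 S=135.9978 intr=13.3222 cont=15.9679 V=15.9679[hold]; j=3 S=161.7050 intr=0.0000 cont=3.7145 V=3.7145[hold]  S*(3)=114.3774
k=2: j=0 S=104.8925 intr=44.4275 cont=44.1333 V=44.4275[EX]; j=1 S=124.7200 intr=24.6000 cont=25.5990 V=25.5990[hold]; j=2 S=148.2954 intr=1.0246 cont=9.9471 V=9.9471[hold]  S*(2)=104.8925
k=1: j=0 S=114.3774 intr=34.9426 cont=35.1367 V=35.1367[hold]; j=1 S=135.9978 intr=13.3222 cont=17.8980 V=17.8980[hold]  S*(1)=-
k=0: j=0 S=124.7200 intr=24.6000 cont=26.6413 V=26.6413[hold]  S*(0)=-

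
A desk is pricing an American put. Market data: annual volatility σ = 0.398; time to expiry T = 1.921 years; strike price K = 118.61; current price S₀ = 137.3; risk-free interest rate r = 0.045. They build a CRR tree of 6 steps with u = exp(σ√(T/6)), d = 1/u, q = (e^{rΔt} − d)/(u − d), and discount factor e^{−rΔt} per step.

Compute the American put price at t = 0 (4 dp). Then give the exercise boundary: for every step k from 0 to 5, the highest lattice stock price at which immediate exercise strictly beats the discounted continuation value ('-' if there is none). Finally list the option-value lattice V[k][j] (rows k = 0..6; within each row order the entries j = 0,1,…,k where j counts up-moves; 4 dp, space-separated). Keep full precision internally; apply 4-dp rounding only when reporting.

Δt=0.32017  u=1.25257  d=0.79836  q=0.47589  discount=0.98570
step 6 (expiry): payoffs max(K−S,0) = 83.0593 62.8329 31.0989 0.0000 0.0000 0.0000 0.0000
step 5: (k=5,j=0): S=44.5299, (K−S)⁺=74.0801, hold=72.3835 ⇒ V=74.0801 exercise | (k=5,j=1): S=69.8649, (K−S)⁺=48.7451, hold=47.0484 ⇒ V=48.7451 exercise | (k=5,j=2): S=109.6142, (K−S)⁺=8.9958, hold=16.0663 ⇒ V=16.0663 continue | (k=5,j=3): S=171.9785, (K−S)⁺=0.0000, hold=0.0000 ⇒ V=0.0000 continue | (k=5,j=4): S=269.8247, (K−S)⁺=0.0000, hold=0.0000 ⇒ V=0.0000 continue | (k=5,j=5): S=423.3399, (K−S)⁺=0.0000, hold=0.0000 ⇒ V=0.0000 continue  boundary S*=69.8649
step 4: (k=4,j=0): S=55.7771, (K−S)⁺=62.8329, hold=61.1363 ⇒ V=62.8329 exercise | (k=4,j=1): S=87.5111, (K−S)⁺=31.0989, hold=32.7189 ⇒ V=32.7189 continue | (k=4,j=2): S=137.3000, (K−S)⁺=0.0000, hold=8.3001 ⇒ V=8.3001 continue | (k=4,j=3): S=215.4160, (K−S)⁺=0.0000, hold=0.0000 ⇒ V=0.0000 continue | (k=4,j=4): S=337.9757, (K−S)⁺=0.0000, hold=0.0000 ⇒ V=0.0000 continue  boundary S*=55.7771
step 3: (k=3,j=0): S=69.8649, (K−S)⁺=48.7451, hold=47.8083 ⇒ V=48.7451 exercise | (k=3,j=1): S=109.6142, (K−S)⁺=8.9958, hold=20.7966 ⇒ V=20.7966 continue | (k=3,j=2): S=171.9785, (K−S)⁺=0.0000, hold=4.2880 ⇒ V=4.2880 continue | (k=3,j=3): S=269.8247, (K−S)⁺=0.0000, hold=0.0000 ⇒ V=0.0000 continue  boundary S*=69.8649
step 2: (k=2,j=0): S=87.5111, (K−S)⁺=31.0989, hold=34.9378 ⇒ V=34.9378 continue | (k=2,j=1): S=137.3000, (K−S)⁺=0.0000, hold=12.7553 ⇒ V=12.7553 continue | (k=2,j=2): S=215.4160, (K−S)⁺=0.0000, hold=2.2152 ⇒ V=2.2152 continue  boundary S*=-
step 1: (k=1,j=0): S=109.6142, (K−S)⁺=8.9958, hold=24.0327 ⇒ V=24.0327 continue | (k=1,j=1): S=171.9785, (K−S)⁺=0.0000, hold=7.6287 ⇒ V=7.6287 continue  boundary S*=-
step 0: (k=0,j=0): S=137.3000, (K−S)⁺=0.0000, hold=15.9942 ⇒ V=15.9942 continue  boundary S*=-

price = 15.9942
boundary = - - - 69.8649 55.7771 69.8649
tree:
15.9942
24.0327 7.6287
34.9378 12.7553 2.2152
48.7451 20.7966 4.2880 0.0000
62.8329 32.7189 8.3001 0.0000 0.0000
74.0801 48.7451 16.0663 0.0000 0.0000 0.0000
83.0593 62.8329 31.0989 0.0000 0.0000 0.0000 0.0000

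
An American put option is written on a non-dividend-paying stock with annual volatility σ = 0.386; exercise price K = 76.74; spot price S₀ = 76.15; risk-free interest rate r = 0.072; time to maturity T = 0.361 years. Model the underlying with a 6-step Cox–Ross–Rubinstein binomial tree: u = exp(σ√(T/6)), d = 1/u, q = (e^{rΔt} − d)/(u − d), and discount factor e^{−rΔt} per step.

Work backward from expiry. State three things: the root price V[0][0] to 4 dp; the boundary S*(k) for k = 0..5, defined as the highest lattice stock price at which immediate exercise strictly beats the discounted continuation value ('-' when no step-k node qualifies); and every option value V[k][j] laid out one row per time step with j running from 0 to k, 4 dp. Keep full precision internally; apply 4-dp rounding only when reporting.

Δt=0.06017, u=1.09931, d=0.90966, q=0.49924, disc=e^(-rΔt)=0.99568
k=6 terminal: V=max(K-S,0) → 33.5929 24.5976 13.7269 0.5900 0.0000 0.0000 0.0000
k=5: j=0 S=47.4320 intr=29.3080 cont=28.9763 V=29.3080[EX]; j=1 S=57.3206 intr=19.4194 cont=19.0877 V=19.4194[EX]; j=2 S=69.2708 intr=7.4692 cont=7.1375 V=7.4692[EX]; j=3 S=83.7124 intr=0.0000 cont=0.2942 V=0.2942[hold]; j=4 S=101.1647 intr=0.0000 cont=0.0000 V=0.0000[hold]; j=5 S=122.2555 intr=0.0000 cont=0.0000 V=0.0000[hold]  S*(5)=69.2708
k=4: j=0 S=52.1424 intr=24.5976 cont=24.2659 V=24.5976[EX]; j=1 S=63.0131 intr=13.7269 cont=13.3952 V=13.7269[EX]; j=2 S=76.1500 intr=0.5900 cont=3.8703 V=3.8703[hold]; j=3 S=92.0257 intr=0.0000 cont=0.1467 V=0.1467[hold]; j=4 S=111.2112 intr=0.0000 cont=0.0000 V=0.0000[hold]  S*(4)=63.0131
k=3: j=0 S=57.3206 intr=19.4194 cont=19.0877 V=19.4194[EX]; j=1 S=69.2708 intr=7.4692 cont=8.7681 V=8.7681[hold]; j=2 S=83.7124 intr=0.0000 cont=2.0026 V=2.0026[hold]; j=3 S=101.1647 intr=0.0000 cont=0.0731 V=0.0731[hold]  S*(3)=57.3206
k=2: j=0 S=63.0131 intr=13.7269 cont=14.0409 V=14.0409[hold]; j=1 S=76.1500 intr=0.5900 cont=5.3672 V=5.3672[hold]; j=2 S=92.0257 intr=0.0000 cont=1.0349 V=1.0349[hold]  S*(2)=-
k=1: j=0 S=69.2708 intr=7.4692 cont=9.6687 V=9.6687[hold]; j=1 S=83.7124 intr=0.0000 cont=3.1905 V=3.1905[hold]  S*(1)=-
k=0: j=0 S=76.1500 intr=0.5900 cont=6.4067 V=6.4067[hold]  S*(0)=-

price = 6.4067
boundary = - - - 57.3206 63.0131 69.2708
tree:
6.4067
9.6687 3.1905
14.0409 5.3672 1.0349
19.4194 8.7681 2.0026 0.0731
24.5976 13.7269 3.8703 0.1467 0.0000
29.3080 19.4194 7.4692 0.2942 0.0000 0.0000
33.5929 24.5976 13.7269 0.5900 0.0000 0.0000 0.0000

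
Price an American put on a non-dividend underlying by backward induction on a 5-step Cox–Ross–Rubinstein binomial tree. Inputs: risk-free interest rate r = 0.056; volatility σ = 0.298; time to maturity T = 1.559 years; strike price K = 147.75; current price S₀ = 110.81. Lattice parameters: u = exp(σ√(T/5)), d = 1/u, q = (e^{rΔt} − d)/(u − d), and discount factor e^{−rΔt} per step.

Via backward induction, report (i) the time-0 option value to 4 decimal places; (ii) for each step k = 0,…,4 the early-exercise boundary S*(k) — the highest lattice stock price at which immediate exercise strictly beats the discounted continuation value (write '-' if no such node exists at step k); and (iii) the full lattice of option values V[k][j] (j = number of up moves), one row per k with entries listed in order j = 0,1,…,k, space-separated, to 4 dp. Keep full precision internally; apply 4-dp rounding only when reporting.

params: Δt=0.31180 u=1.18105 d=0.84671 q=0.51118 e^(-rΔt)=0.98269
t_5 payoffs: 99.5280 80.4866 53.9264 16.8783 0.0000 0.0000
t_4: node(4,0) S=56.9524 payoff=90.7976 vs cont=88.2402 → 90.7976 [stop]  node(4,1) S=79.4411 payoff=68.3089 vs cont=65.7514 → 68.3089 [stop]  node(4,2) S=110.8100 payoff=36.9400 vs cont=34.3826 → 36.9400 [stop]  node(4,3) S=154.5655 payoff=0.0000 vs cont=8.1077 → 8.1077 [wait]  node(4,4) S=215.5986 payoff=0.0000 vs cont=0.0000 → 0.0000 [wait]  ⇒ S*(4)=110.8100
t_3: node(3,0) S=67.2634 payoff=80.4866 vs cont=77.9292 → 80.4866 [stop]  node(3,1) S=93.8236 payoff=53.9264 vs cont=51.3689 → 53.9264 [stop]  node(3,2) S=130.8717 payoff=16.8783 vs cont=21.8172 → 21.8172 [wait]  node(3,3) S=182.5489 payoff=0.0000 vs cont=3.8946 → 3.8946 [wait]  ⇒ S*(3)=93.8236
t_2: node(2,0) S=79.4411 payoff=68.3089 vs cont=65.7514 → 68.3089 [stop]  node(2,1) S=110.8100 payoff=36.9400 vs cont=36.8635 → 36.9400 [stop]  node(2,2) S=154.5655 payoff=0.0000 vs cont=12.4365 → 12.4365 [wait]  ⇒ S*(2)=110.8100
t_1: node(1,0) S=93.8236 payoff=53.9264 vs cont=51.3689 → 53.9264 [stop]  node(1,1) S=130.8717 payoff=16.8783 vs cont=23.9917 → 23.9917 [wait]  ⇒ S*(1)=93.8236
t_0: node(0,0) S=110.8100 payoff=36.9400 vs cont=37.9558 → 37.9558 [wait]  ⇒ S*(0)=-

price = 37.9558
boundary = - 93.8236 110.8100 93.8236 110.8100
tree:
37.9558
53.9264 23.9917
68.3089 36.9400 12.4365
80.4866 53.9264 21.8172 3.8946
90.7976 68.3089 36.9400 8.1077 0.0000
99.5280 80.4866 53.9264 16.8783 0.0000 0.0000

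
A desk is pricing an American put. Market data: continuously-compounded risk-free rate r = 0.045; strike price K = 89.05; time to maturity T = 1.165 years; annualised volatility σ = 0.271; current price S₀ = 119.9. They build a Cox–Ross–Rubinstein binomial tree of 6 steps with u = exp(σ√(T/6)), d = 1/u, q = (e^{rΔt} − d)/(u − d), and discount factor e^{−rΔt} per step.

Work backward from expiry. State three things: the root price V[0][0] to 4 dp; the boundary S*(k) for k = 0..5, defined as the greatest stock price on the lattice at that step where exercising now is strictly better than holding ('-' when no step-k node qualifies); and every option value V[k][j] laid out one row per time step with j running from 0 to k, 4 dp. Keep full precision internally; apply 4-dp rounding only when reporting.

price = 1.6738
boundary = - - - - - 65.9955
tree:
1.6738
3.0024 0.4100
5.2796 0.8387 0.0000
9.0363 1.7156 0.0000 0.0000
14.8774 3.5094 0.0000 0.0000 0.0000
23.0545 7.1785 0.0000 0.0000 0.0000 0.0000
30.4830 14.6839 0.0000 0.0000 0.0000 0.0000 0.0000

Δt=0.19417, u=1.12684, d=0.88744, q=0.50684, disc=e^(-rΔt)=0.99130
k=6 terminal: V=max(K-S,0) → 30.4830 14.6839 0.0000 0.0000 0.0000 0.0000 0.0000
k=5: j=0 S=65.9955 intr=23.0545 cont=22.2798 V=23.0545[EX]; j=1 S=83.7985 intr=5.2515 cont=7.1785 V=7.1785[hold]; j=2 S=106.4041 intr=0.0000 cont=0.0000 V=0.0000[hold]; j=3 S=135.1077 intr=0.0000 cont=0.0000 V=0.0000[hold]; j=4 S=171.5545 intr=0.0000 cont=0.0000 V=0.0000[hold]; j=5 S=217.8333 intr=0.0000 cont=0.0000 V=0.0000[hold]  S*(5)=65.9955
k=4: j=0 S=74.3661 intr=14.6839 cont=14.8774 V=14.8774[hold]; j=1 S=94.4272 intr=0.0000 cont=3.5094 V=3.5094[hold]; j=2 S=119.9000 intr=0.0000 cont=0.0000 V=0.0000[hold]; j=3 S=152.2444 intr=0.0000 cont=0.0000 V=0.0000[hold]; j=4 S=193.3140 intr=0.0000 cont=0.0000 V=0.0000[hold]  S*(4)=-
k=3: j=0 S=83.7985 intr=5.2515 cont=9.0363 V=9.0363[hold]; j=1 S=106.4041 intr=0.0000 cont=1.7156 V=1.7156[hold]; j=2 S=135.1077 intr=0.0000 cont=0.0000 V=0.0000[hold]; j=3 S=171.5545 intr=0.0000 cont=0.0000 V=0.0000[hold]  S*(3)=-
k=2: j=0 S=94.4272 intr=0.0000 cont=5.2796 V=5.2796[hold]; j=1 S=119.9000 intr=0.0000 cont=0.8387 V=0.8387[hold]; j=2 S=152.2444 intr=0.0000 cont=0.0000 V=0.0000[hold]  S*(2)=-
k=1: j=0 S=106.4041 intr=0.0000 cont=3.0024 V=3.0024[hold]; j=1 S=135.1077 intr=0.0000 cont=0.4100 V=0.4100[hold]  S*(1)=-
k=0: j=0 S=119.9000 intr=0.0000 cont=1.6738 V=1.6738[hold]  S*(0)=-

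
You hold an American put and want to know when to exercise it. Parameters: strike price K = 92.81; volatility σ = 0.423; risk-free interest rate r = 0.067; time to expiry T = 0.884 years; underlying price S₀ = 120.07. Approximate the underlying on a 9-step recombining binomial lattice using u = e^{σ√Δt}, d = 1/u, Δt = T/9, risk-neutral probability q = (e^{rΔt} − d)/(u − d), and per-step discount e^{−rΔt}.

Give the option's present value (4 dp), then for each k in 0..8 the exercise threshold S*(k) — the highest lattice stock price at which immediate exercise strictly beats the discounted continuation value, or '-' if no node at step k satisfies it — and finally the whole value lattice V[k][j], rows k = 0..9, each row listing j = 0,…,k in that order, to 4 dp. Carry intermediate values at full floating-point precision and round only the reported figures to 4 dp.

price = 5.3096
boundary = - - - - - 61.8817 54.1986 61.8817 70.6540
tree:
5.3096
8.0029 2.5971
11.7690 4.2177 0.9569
16.8185 6.7078 1.7004 0.2012
23.2473 10.3994 2.9822 0.3985 0.0000
30.9283 15.6202 5.1427 0.7891 0.0000 0.0000
38.6114 22.5446 8.6728 1.5629 0.0000 0.0000 0.0000
45.3406 30.9283 14.1818 3.0952 0.0000 0.0000 0.0000 0.0000
51.2343 38.6114 22.1560 6.1299 0.0000 0.0000 0.0000 0.0000 0.0000
56.3963 45.3406 30.9283 12.1401 0.0000 0.0000 0.0000 0.0000 0.0000 0.0000

Δt=0.09822  u=1.14176  d=0.87584  q=0.49174  discount=0.99344
step 9 (expiry): payoffs max(K−S,0) = 56.3963 45.3406 30.9283 12.1401 0.0000 0.0000 0.0000 0.0000 0.0000 0.0000
step 8: (k=8,j=0): S=41.5757, (K−S)⁺=51.2343, hold=50.6256 ⇒ V=51.2343 exercise | (k=8,j=1): S=54.1986, (K−S)⁺=38.6114, hold=38.0026 ⇒ V=38.6114 exercise | (k=8,j=2): S=70.6540, (K−S)⁺=22.1560, hold=21.5472 ⇒ V=22.1560 exercise | (k=8,j=3): S=92.1055, (K−S)⁺=0.7045, hold=6.1299 ⇒ V=6.1299 continue | (k=8,j=4): S=120.0700, (K−S)⁺=0.0000, hold=0.0000 ⇒ V=0.0000 continue | (k=8,j=5): S=156.5249, (K−S)⁺=0.0000, hold=0.0000 ⇒ V=0.0000 continue | (k=8,j=6): S=204.0479, (K−S)⁺=0.0000, hold=0.0000 ⇒ V=0.0000 continue | (k=8,j=7): S=265.9996, (K−S)⁺=0.0000, hold=0.0000 ⇒ V=0.0000 continue | (k=8,j=8): S=346.7607, (K−S)⁺=0.0000, hold=0.0000 ⇒ V=0.0000 continue  boundary S*=70.6540
step 7: (k=7,j=0): S=47.4694, (K−S)⁺=45.3406, hold=44.7319 ⇒ V=45.3406 exercise | (k=7,j=1): S=61.8817, (K−S)⁺=30.9283, hold=30.3195 ⇒ V=30.9283 exercise | (k=7,j=2): S=80.6699, (K−S)⁺=12.1401, hold=14.1818 ⇒ V=14.1818 continue | (k=7,j=3): S=105.1623, (K−S)⁺=0.0000, hold=3.0952 ⇒ V=3.0952 continue | (k=7,j=4): S=137.0910, (K−S)⁺=0.0000, hold=0.0000 ⇒ V=0.0000 continue | (k=7,j=5): S=178.7137, (K−S)⁺=0.0000, hold=0.0000 ⇒ V=0.0000 continue | (k=7,j=6): S=232.9735, (K−S)⁺=0.0000, hold=0.0000 ⇒ V=0.0000 continue | (k=7,j=7): S=303.7074, (K−S)⁺=0.0000, hold=0.0000 ⇒ V=0.0000 continue  boundary S*=61.8817
step 6: (k=6,j=0): S=54.1986, (K−S)⁺=38.6114, hold=38.0026 ⇒ V=38.6114 exercise | (k=6,j=1): S=70.6540, (K−S)⁺=22.1560, hold=22.5446 ⇒ V=22.5446 continue | (k=6,j=2): S=92.1055, (K−S)⁺=0.7045, hold=8.6728 ⇒ V=8.6728 continue | (k=6,j=3): S=120.0700, (K−S)⁺=0.0000, hold=1.5629 ⇒ V=1.5629 continue | (k=6,j=4): S=156.5249, (K−S)⁺=0.0000, hold=0.0000 ⇒ V=0.0000 continue | (k=6,j=5): S=204.0479, (K−S)⁺=0.0000, hold=0.0000 ⇒ V=0.0000 continue | (k=6,j=6): S=265.9996, (K−S)⁺=0.0000, hold=0.0000 ⇒ V=0.0000 continue  boundary S*=54.1986
step 5: (k=5,j=0): S=61.8817, (K−S)⁺=30.9283, hold=30.5093 ⇒ V=30.9283 exercise | (k=5,j=1): S=80.6699, (K−S)⁺=12.1401, hold=15.6202 ⇒ V=15.6202 continue | (k=5,j=2): S=105.1623, (K−S)⁺=0.0000, hold=5.1427 ⇒ V=5.1427 continue | (k=5,j=3): S=137.0910, (K−S)⁺=0.0000, hold=0.7891 ⇒ V=0.7891 continue | (k=5,j=4): S=178.7137, (K−S)⁺=0.0000, hold=0.0000 ⇒ V=0.0000 continue | (k=5,j=5): S=232.9735, (K−S)⁺=0.0000, hold=0.0000 ⇒ V=0.0000 continue  boundary S*=61.8817
step 4: (k=4,j=0): S=70.6540, (K−S)⁺=22.1560, hold=23.2473 ⇒ V=23.2473 continue | (k=4,j=1): S=92.1055, (K−S)⁺=0.7045, hold=10.3994 ⇒ V=10.3994 continue | (k=4,j=2): S=120.0700, (K−S)⁺=0.0000, hold=2.9822 ⇒ V=2.9822 continue | (k=4,j=3): S=156.5249, (K−S)⁺=0.0000, hold=0.3985 ⇒ V=0.3985 continue | (k=4,j=4): S=204.0479, (K−S)⁺=0.0000, hold=0.0000 ⇒ V=0.0000 continue  boundary S*=-
step 3: (k=3,j=0): S=80.6699, (K−S)⁺=12.1401, hold=16.8185 ⇒ V=16.8185 continue | (k=3,j=1): S=105.1623, (K−S)⁺=0.0000, hold=6.7078 ⇒ V=6.7078 continue | (k=3,j=2): S=137.0910, (K−S)⁺=0.0000, hold=1.7004 ⇒ V=1.7004 continue | (k=3,j=3): S=178.7137, (K−S)⁺=0.0000, hold=0.2012 ⇒ V=0.2012 continue  boundary S*=-
step 2: (k=2,j=0): S=92.1055, (K−S)⁺=0.7045, hold=11.7690 ⇒ V=11.7690 continue | (k=2,j=1): S=120.0700, (K−S)⁺=0.0000, hold=4.2177 ⇒ V=4.2177 continue | (k=2,j=2): S=156.5249, (K−S)⁺=0.0000, hold=0.9569 ⇒ V=0.9569 continue  boundary S*=-
step 1: (k=1,j=0): S=105.1623, (K−S)⁺=0.0000, hold=8.0029 ⇒ V=8.0029 continue | (k=1,j=1): S=137.0910, (K−S)⁺=0.0000, hold=2.5971 ⇒ V=2.5971 continue  boundary S*=-
step 0: (k=0,j=0): S=120.0700, (K−S)⁺=0.0000, hold=5.3096 ⇒ V=5.3096 continue  boundary S*=-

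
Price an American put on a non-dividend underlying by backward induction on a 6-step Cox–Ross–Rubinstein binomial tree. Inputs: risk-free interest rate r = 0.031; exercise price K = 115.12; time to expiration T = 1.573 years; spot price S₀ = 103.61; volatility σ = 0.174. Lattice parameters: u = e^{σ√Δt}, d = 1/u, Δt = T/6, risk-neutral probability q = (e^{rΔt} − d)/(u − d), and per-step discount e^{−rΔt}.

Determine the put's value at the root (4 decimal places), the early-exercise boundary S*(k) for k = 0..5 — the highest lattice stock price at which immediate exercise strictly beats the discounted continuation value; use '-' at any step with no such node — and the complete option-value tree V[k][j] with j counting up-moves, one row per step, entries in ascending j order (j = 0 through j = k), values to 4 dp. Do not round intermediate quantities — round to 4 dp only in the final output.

price = 13.9974
boundary = - - 86.6997 94.7784 86.6997 94.7784
tree:
13.9974
20.3709 8.4137
28.4203 13.3610 4.0414
35.8105 20.3416 7.2150 1.2154
42.5707 28.4203 12.4396 2.5715 0.0000
48.7547 35.8105 20.3416 5.4404 0.0000 0.0000
54.4116 42.5707 28.4203 11.5100 0.0000 0.0000 0.0000

Δt=0.26217  u=1.09318  d=0.91476  q=0.52348  discount=0.99191
step 6 (expiry): payoffs max(K−S,0) = 54.4116 42.5707 28.4203 11.5100 0.0000 0.0000 0.0000
step 5: (k=5,j=0): S=66.3653, (K−S)⁺=48.7547, hold=47.8229 ⇒ V=48.7547 exercise | (k=5,j=1): S=79.3095, (K−S)⁺=35.8105, hold=34.8787 ⇒ V=35.8105 exercise | (k=5,j=2): S=94.7784, (K−S)⁺=20.3416, hold=19.4097 ⇒ V=20.3416 exercise | (k=5,j=3): S=113.2645, (K−S)⁺=1.8555, hold=5.4404 ⇒ V=5.4404 continue | (k=5,j=4): S=135.3561, (K−S)⁺=0.0000, hold=0.0000 ⇒ V=0.0000 continue | (k=5,j=5): S=161.7567, (K−S)⁺=0.0000, hold=0.0000 ⇒ V=0.0000 continue  boundary S*=94.7784
step 4: (k=4,j=0): S=72.5493, (K−S)⁺=42.5707, hold=41.6389 ⇒ V=42.5707 exercise | (k=4,j=1): S=86.6997, (K−S)⁺=28.4203, hold=27.4885 ⇒ V=28.4203 exercise | (k=4,j=2): S=103.6100, (K−S)⁺=11.5100, hold=12.4396 ⇒ V=12.4396 continue | (k=4,j=3): S=123.8186, (K−S)⁺=0.0000, hold=2.5715 ⇒ V=2.5715 continue | (k=4,j=4): S=147.9688, (K−S)⁺=0.0000, hold=0.0000 ⇒ V=0.0000 continue  boundary S*=86.6997
step 3: (k=3,j=0): S=79.3095, (K−S)⁺=35.8105, hold=34.8787 ⇒ V=35.8105 exercise | (k=3,j=1): S=94.7784, (K−S)⁺=20.3416, hold=19.8924 ⇒ V=20.3416 exercise | (k=3,j=2): S=113.2645, (K−S)⁺=1.8555, hold=7.2150 ⇒ V=7.2150 continue | (k=3,j=3): S=135.3561, (K−S)⁺=0.0000, hold=1.2154 ⇒ V=1.2154 continue  boundary S*=94.7784
step 2: (k=2,j=0): S=86.6997, (K−S)⁺=28.4203, hold=27.4885 ⇒ V=28.4203 exercise | (k=2,j=1): S=103.6100, (K−S)⁺=11.5100, hold=13.3610 ⇒ V=13.3610 continue | (k=2,j=2): S=123.8186, (K−S)⁺=0.0000, hold=4.0414 ⇒ V=4.0414 continue  boundary S*=86.6997
step 1: (k=1,j=0): S=94.7784, (K−S)⁺=20.3416, hold=20.3709 ⇒ V=20.3709 continue | (k=1,j=1): S=113.2645, (K−S)⁺=1.8555, hold=8.4137 ⇒ V=8.4137 continue  boundary S*=-
step 0: (k=0,j=0): S=103.6100, (K−S)⁺=11.5100, hold=13.9974 ⇒ V=13.9974 continue  boundary S*=-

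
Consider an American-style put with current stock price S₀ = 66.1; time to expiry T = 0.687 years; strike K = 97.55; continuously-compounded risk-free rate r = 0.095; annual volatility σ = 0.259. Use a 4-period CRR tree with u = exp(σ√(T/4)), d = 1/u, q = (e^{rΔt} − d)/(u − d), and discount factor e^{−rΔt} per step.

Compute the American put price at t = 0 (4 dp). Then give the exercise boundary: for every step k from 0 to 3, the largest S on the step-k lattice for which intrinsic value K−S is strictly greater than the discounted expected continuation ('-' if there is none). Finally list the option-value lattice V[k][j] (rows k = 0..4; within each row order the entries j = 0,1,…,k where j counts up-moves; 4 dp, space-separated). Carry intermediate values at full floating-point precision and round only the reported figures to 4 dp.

price = 31.4500
boundary = 66.1000 73.5897 81.9281 73.5897
tree:
31.4500
38.1774 23.9603
44.2202 31.4500 15.6219
49.6479 38.1774 23.9603 6.9211
54.5232 44.2202 31.4500 15.6219 0.0000

params: Δt=0.17175 u=1.11331 d=0.89822 q=0.54967 e^(-rΔt)=0.98382
t_4 payoffs: 54.5232 44.2202 31.4500 15.6219 0.0000
t_3: node(3,0) S=47.9021 payoff=49.6479 vs cont=48.0692 → 49.6479 [stop]  node(3,1) S=59.3726 payoff=38.1774 vs cont=36.5987 → 38.1774 [stop]  node(3,2) S=73.5897 payoff=23.9603 vs cont=22.3815 → 23.9603 [stop]  node(3,3) S=91.2113 payoff=6.3387 vs cont=6.9211 → 6.9211 [wait]  ⇒ S*(3)=73.5897
t_2: node(2,0) S=53.3298 payoff=44.2202 vs cont=42.6415 → 44.2202 [stop]  node(2,1) S=66.1000 payoff=31.4500 vs cont=29.8713 → 31.4500 [stop]  node(2,2) S=81.9281 payoff=15.6219 vs cont=14.3581 → 15.6219 [stop]  ⇒ S*(2)=81.9281
t_1: node(1,0) S=59.3726 payoff=38.1774 vs cont=36.5987 → 38.1774 [stop]  node(1,1) S=73.5897 payoff=23.9603 vs cont=22.3815 → 23.9603 [stop]  ⇒ S*(1)=73.5897
t_0: node(0,0) S=66.1000 payoff=31.4500 vs cont=29.8713 → 31.4500 [stop]  ⇒ S*(0)=66.1000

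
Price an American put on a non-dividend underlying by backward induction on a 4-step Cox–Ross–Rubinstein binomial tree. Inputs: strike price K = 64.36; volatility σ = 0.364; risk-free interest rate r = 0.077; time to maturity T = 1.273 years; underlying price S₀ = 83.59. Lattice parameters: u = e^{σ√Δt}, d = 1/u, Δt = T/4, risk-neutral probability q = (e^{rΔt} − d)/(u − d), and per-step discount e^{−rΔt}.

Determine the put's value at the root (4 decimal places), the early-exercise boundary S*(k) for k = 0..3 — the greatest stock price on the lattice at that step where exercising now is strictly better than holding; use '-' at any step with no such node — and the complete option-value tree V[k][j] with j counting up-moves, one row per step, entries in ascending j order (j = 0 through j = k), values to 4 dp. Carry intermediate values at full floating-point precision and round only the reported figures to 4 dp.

price = 3.5789
boundary = - - - 45.1453
tree:
3.5789
6.4495 0.9825
11.3329 2.0499 0.0000
19.2147 4.2770 0.0000 0.0000
27.5952 8.9238 0.0000 0.0000 0.0000

params: Δt=0.31825 u=1.22795 d=0.81437 q=0.50883 e^(-rΔt)=0.97579
t_4 payoffs: 27.5952 8.9238 0.0000 0.0000 0.0000
t_3: node(3,0) S=45.1453 payoff=19.2147 vs cont=17.6567 → 19.2147 [stop]  node(3,1) S=68.0728 payoff=0.0000 vs cont=4.2770 → 4.2770 [wait]  node(3,2) S=102.6443 payoff=0.0000 vs cont=0.0000 → 0.0000 [wait]  node(3,3) S=154.7732 payoff=0.0000 vs cont=0.0000 → 0.0000 [wait]  ⇒ S*(3)=45.1453
t_2: node(2,0) S=55.4362 payoff=8.9238 vs cont=11.3329 → 11.3329 [wait]  node(2,1) S=83.5900 payoff=0.0000 vs cont=2.0499 → 2.0499 [wait]  node(2,2) S=126.0420 payoff=0.0000 vs cont=0.0000 → 0.0000 [wait]  ⇒ S*(2)=-
t_1: node(1,0) S=68.0728 payoff=0.0000 vs cont=6.4495 → 6.4495 [wait]  node(1,1) S=102.6443 payoff=0.0000 vs cont=0.9825 → 0.9825 [wait]  ⇒ S*(1)=-
t_0: node(0,0) S=83.5900 payoff=0.0000 vs cont=3.5789 → 3.5789 [wait]  ⇒ S*(0)=-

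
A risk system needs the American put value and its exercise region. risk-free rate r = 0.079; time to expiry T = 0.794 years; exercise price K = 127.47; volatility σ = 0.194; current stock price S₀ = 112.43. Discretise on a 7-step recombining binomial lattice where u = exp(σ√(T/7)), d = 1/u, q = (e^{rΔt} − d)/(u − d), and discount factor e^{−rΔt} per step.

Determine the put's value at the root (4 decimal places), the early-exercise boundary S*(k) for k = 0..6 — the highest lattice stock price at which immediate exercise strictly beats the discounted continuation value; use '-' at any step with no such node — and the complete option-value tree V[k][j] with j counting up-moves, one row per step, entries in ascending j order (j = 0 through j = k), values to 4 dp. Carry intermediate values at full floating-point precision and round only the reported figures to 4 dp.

params: Δt=0.11343 u=1.06752 d=0.93675 q=0.55250 e^(-rΔt)=0.99108
t_7 payoffs: 56.3074 46.3732 35.0523 22.1511 7.4488 0.0000 0.0000 0.0000
t_6: node(6,0) S=75.9675 payoff=51.5025 vs cont=50.3654 → 51.5025 [stop]  node(6,1) S=86.5724 payoff=40.8976 vs cont=39.7605 → 40.8976 [stop]  node(6,2) S=98.6576 payoff=28.8124 vs cont=27.6752 → 28.8124 [stop]  node(6,3) S=112.4300 payoff=15.0400 vs cont=13.9029 → 15.0400 [stop]  node(6,4) S=128.1249 payoff=0.0000 vs cont=3.3036 → 3.3036 [wait]  node(6,5) S=146.0109 payoff=0.0000 vs cont=0.0000 → 0.0000 [wait]  node(6,6) S=166.3936 payoff=0.0000 vs cont=0.0000 → 0.0000 [wait]  ⇒ S*(6)=112.4300
t_5: node(5,0) S=81.0968 payoff=46.3732 vs cont=45.2361 → 46.3732 [stop]  node(5,1) S=92.4177 payoff=35.0523 vs cont=33.9152 → 35.0523 [stop]  node(5,2) S=105.3189 payoff=22.1511 vs cont=21.0139 → 22.1511 [stop]  node(5,3) S=120.0212 payoff=7.4488 vs cont=8.4793 → 8.4793 [wait]  node(5,4) S=136.7759 payoff=0.0000 vs cont=1.4651 → 1.4651 [wait]  node(5,5) S=155.8694 payoff=0.0000 vs cont=0.0000 → 0.0000 [wait]  ⇒ S*(5)=105.3189
t_4: node(4,0) S=86.5724 payoff=40.8976 vs cont=39.7605 → 40.8976 [stop]  node(4,1) S=98.6576 payoff=28.8124 vs cont=27.6752 → 28.8124 [stop]  node(4,2) S=112.4300 payoff=15.0400 vs cont=14.4671 → 15.0400 [stop]  node(4,3) S=128.1249 payoff=0.0000 vs cont=4.5629 → 4.5629 [wait]  node(4,4) S=146.0109 payoff=0.0000 vs cont=0.6498 → 0.6498 [wait]  ⇒ S*(4)=112.4300
t_3: node(3,0) S=92.4177 payoff=35.0523 vs cont=33.9152 → 35.0523 [stop]  node(3,1) S=105.3189 payoff=22.1511 vs cont=21.0139 → 22.1511 [stop]  node(3,2) S=120.0212 payoff=7.4488 vs cont=9.1688 → 9.1688 [wait]  node(3,3) S=136.7759 payoff=0.0000 vs cont=2.3795 → 2.3795 [wait]  ⇒ S*(3)=105.3189
t_2: node(2,0) S=98.6576 payoff=28.8124 vs cont=27.6752 → 28.8124 [stop]  node(2,1) S=112.4300 payoff=15.0400 vs cont=14.8447 → 15.0400 [stop]  node(2,2) S=128.1249 payoff=0.0000 vs cont=5.3693 → 5.3693 [wait]  ⇒ S*(2)=112.4300
t_1: node(1,0) S=105.3189 payoff=22.1511 vs cont=21.0139 → 22.1511 [stop]  node(1,1) S=120.0212 payoff=7.4488 vs cont=9.6104 → 9.6104 [wait]  ⇒ S*(1)=105.3189
t_0: node(0,0) S=112.4300 payoff=15.0400 vs cont=15.0865 → 15.0865 [wait]  ⇒ S*(0)=-

price = 15.0865
boundary = - 105.3189 112.4300 105.3189 112.4300 105.3189 112.4300
tree:
15.0865
22.1511 9.6104
28.8124 15.0400 5.3693
35.0523 22.1511 9.1688 2.3795
40.8976 28.8124 15.0400 4.5629 0.6498
46.3732 35.0523 22.1511 8.4793 1.4651 0.0000
51.5025 40.8976 28.8124 15.0400 3.3036 0.0000 0.0000
56.3074 46.3732 35.0523 22.1511 7.4488 0.0000 0.0000 0.0000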